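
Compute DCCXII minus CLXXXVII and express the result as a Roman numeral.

DCCXII = 712
CLXXXVII = 187
712 - 187 = 525

DXXV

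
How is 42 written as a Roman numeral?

Convert 42 to Roman numerals:
  42 contains 1×40 (XL)
  2 contains 2×1 (II)

XLII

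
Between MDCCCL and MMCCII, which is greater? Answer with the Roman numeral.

MDCCCL = 1850
MMCCII = 2202
2202 is larger

MMCCII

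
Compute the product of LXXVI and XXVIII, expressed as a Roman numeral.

LXXVI = 76
XXVIII = 28
76 × 28 = 2128

MMCXXVIII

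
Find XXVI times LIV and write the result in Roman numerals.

XXVI = 26
LIV = 54
26 × 54 = 1404

MCDIV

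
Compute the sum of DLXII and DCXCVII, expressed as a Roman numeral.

DLXII = 562
DCXCVII = 697
562 + 697 = 1259

MCCLIX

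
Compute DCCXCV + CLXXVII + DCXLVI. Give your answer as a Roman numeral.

DCCXCV = 795, CLXXVII = 177, DCXLVI = 646
795 + 177 = 972
972 + 646 = 1618

MDCXVIII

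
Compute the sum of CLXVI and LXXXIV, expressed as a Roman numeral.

CLXVI = 166
LXXXIV = 84
166 + 84 = 250

CCL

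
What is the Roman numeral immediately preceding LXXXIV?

LXXXIV = 84, so the previous integer is 84 - 1 = 83

LXXXIII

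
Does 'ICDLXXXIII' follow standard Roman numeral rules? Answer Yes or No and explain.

'ICDLXXXIII': Invalid subtractive combination: IC

No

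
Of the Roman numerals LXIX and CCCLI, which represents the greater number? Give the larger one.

LXIX = 69
CCCLI = 351
351 is larger

CCCLI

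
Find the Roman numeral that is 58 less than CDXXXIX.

CDXXXIX = 439
439 - 58 = 381

CCCLXXXI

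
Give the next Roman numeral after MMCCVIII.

MMCCVIII = 2208; next is 2209

MMCCIX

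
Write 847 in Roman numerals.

Convert 847 to Roman numerals:
  847 contains 1×500 (D)
  347 contains 3×100 (CCC)
  47 contains 1×40 (XL)
  7 contains 1×5 (V)
  2 contains 2×1 (II)

DCCCXLVII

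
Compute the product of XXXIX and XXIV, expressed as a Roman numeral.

XXXIX = 39
XXIV = 24
39 × 24 = 936

CMXXXVI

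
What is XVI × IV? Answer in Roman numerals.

XVI = 16
IV = 4
16 × 4 = 64

LXIV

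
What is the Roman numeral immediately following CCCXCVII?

CCCXCVII = 397, so the next integer is 397 + 1 = 398

CCCXCVIII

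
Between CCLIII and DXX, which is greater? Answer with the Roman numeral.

CCLIII = 253
DXX = 520
520 is larger

DXX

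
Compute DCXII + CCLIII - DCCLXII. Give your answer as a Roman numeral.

DCXII = 612, CCLIII = 253, DCCLXII = 762
612 + 253 = 865
865 - 762 = 103

CIII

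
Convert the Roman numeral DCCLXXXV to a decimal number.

DCCLXXXV: D=500, C=100, C=100, L=50, X=10, X=10, X=10, V=5
500 + 100 + 100 + 50 + 10 + 10 + 10 + 5 = 785

785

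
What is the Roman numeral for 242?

Convert 242 to Roman numerals:
  242 contains 2×100 (CC)
  42 contains 1×40 (XL)
  2 contains 2×1 (II)

CCXLII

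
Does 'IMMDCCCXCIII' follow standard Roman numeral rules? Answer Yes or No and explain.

'IMMDCCCXCIII': Invalid subtractive combination: IM

No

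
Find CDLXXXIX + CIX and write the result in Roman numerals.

CDLXXXIX = 489
CIX = 109
489 + 109 = 598

DXCVIII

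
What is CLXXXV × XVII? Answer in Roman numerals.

CLXXXV = 185
XVII = 17
185 × 17 = 3145

MMMCXLV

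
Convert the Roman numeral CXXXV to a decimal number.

CXXXV: C=100, X=10, X=10, X=10, V=5
100 + 10 + 10 + 10 + 5 = 135

135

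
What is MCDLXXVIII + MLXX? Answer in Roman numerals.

MCDLXXVIII = 1478
MLXX = 1070
1478 + 1070 = 2548

MMDXLVIII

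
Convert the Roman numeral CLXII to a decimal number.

CLXII: C=100, L=50, X=10, I=1, I=1
100 + 50 + 10 + 1 + 1 = 162

162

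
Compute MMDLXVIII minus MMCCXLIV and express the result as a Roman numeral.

MMDLXVIII = 2568
MMCCXLIV = 2244
2568 - 2244 = 324

CCCXXIV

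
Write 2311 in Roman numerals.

Convert 2311 to Roman numerals:
  2311 contains 2×1000 (MM)
  311 contains 3×100 (CCC)
  11 contains 1×10 (X)
  1 contains 1×1 (I)

MMCCCXI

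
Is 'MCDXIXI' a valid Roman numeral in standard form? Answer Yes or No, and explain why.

'MCDXIXI': I cannot come right after the subtractive pair IX: once I is subtracted in IX, the next symbol must be smaller than I

No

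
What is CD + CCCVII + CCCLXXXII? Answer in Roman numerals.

CD = 400, CCCVII = 307, CCCLXXXII = 382
400 + 307 = 707
707 + 382 = 1089

MLXXXIX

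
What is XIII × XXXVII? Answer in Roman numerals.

XIII = 13
XXXVII = 37
13 × 37 = 481

CDLXXXI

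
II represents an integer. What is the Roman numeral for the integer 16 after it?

II = 2
2 + 16 = 18

XVIII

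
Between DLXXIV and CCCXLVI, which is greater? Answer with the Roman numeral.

DLXXIV = 574
CCCXLVI = 346
574 is larger

DLXXIV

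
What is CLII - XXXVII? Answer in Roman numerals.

CLII = 152
XXXVII = 37
152 - 37 = 115

CXV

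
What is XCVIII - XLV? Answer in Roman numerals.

XCVIII = 98
XLV = 45
98 - 45 = 53

LIII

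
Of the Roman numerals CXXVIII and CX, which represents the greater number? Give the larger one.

CXXVIII = 128
CX = 110
128 is larger

CXXVIII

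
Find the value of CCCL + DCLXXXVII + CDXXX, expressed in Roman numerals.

CCCL = 350, DCLXXXVII = 687, CDXXX = 430
350 + 687 = 1037
1037 + 430 = 1467

MCDLXVII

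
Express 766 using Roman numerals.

Convert 766 to Roman numerals:
  766 contains 1×500 (D)
  266 contains 2×100 (CC)
  66 contains 1×50 (L)
  16 contains 1×10 (X)
  6 contains 1×5 (V)
  1 contains 1×1 (I)

DCCLXVI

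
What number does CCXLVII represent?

CCXLVII: C=100, C=100, XL=40, V=5, I=1, I=1
100 + 100 + 40 + 5 + 1 + 1 = 247

247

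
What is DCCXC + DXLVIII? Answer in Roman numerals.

DCCXC = 790
DXLVIII = 548
790 + 548 = 1338

MCCCXXXVIII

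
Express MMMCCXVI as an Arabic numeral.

MMMCCXVI: M=1000, M=1000, M=1000, C=100, C=100, X=10, V=5, I=1
1000 + 1000 + 1000 + 100 + 100 + 10 + 5 + 1 = 3216

3216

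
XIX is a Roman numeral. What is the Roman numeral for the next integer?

XIX = 19, so the next integer is 19 + 1 = 20

XX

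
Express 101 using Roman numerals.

Convert 101 to Roman numerals:
  101 contains 1×100 (C)
  1 contains 1×1 (I)

CI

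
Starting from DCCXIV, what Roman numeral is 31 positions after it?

DCCXIV = 714
714 + 31 = 745

DCCXLV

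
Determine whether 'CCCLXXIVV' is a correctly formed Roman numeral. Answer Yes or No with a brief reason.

'CCCLXXIVV': V should not appear more than once

No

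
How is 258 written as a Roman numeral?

Convert 258 to Roman numerals:
  258 contains 2×100 (CC)
  58 contains 1×50 (L)
  8 contains 1×5 (V)
  3 contains 3×1 (III)

CCLVIII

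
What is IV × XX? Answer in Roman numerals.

IV = 4
XX = 20
4 × 20 = 80

LXXX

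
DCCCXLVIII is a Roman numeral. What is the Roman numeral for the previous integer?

DCCCXLVIII = 848, so the previous integer is 848 - 1 = 847

DCCCXLVII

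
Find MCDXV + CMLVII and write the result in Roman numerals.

MCDXV = 1415
CMLVII = 957
1415 + 957 = 2372

MMCCCLXXII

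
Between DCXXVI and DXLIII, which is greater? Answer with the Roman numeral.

DCXXVI = 626
DXLIII = 543
626 is larger

DCXXVI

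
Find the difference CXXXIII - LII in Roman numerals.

CXXXIII = 133
LII = 52
133 - 52 = 81

LXXXI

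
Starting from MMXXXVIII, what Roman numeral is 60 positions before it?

MMXXXVIII = 2038
2038 - 60 = 1978

MCMLXXVIII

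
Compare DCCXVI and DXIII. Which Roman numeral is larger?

DCCXVI = 716
DXIII = 513
716 is larger

DCCXVI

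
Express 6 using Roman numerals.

Convert 6 to Roman numerals:
  6 contains 1×5 (V)
  1 contains 1×1 (I)

VI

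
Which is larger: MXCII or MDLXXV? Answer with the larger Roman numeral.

MXCII = 1092
MDLXXV = 1575
1575 is larger

MDLXXV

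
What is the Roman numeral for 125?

Convert 125 to Roman numerals:
  125 contains 1×100 (C)
  25 contains 2×10 (XX)
  5 contains 1×5 (V)

CXXV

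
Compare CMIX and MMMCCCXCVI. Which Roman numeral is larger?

CMIX = 909
MMMCCCXCVI = 3396
3396 is larger

MMMCCCXCVI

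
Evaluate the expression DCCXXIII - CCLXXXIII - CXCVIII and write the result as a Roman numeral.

DCCXXIII = 723, CCLXXXIII = 283, CXCVIII = 198
723 - 283 = 440
440 - 198 = 242

CCXLII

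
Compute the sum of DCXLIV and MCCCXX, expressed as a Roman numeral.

DCXLIV = 644
MCCCXX = 1320
644 + 1320 = 1964

MCMLXIV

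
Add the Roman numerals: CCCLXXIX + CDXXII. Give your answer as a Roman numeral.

CCCLXXIX = 379
CDXXII = 422
379 + 422 = 801

DCCCI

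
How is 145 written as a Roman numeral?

Convert 145 to Roman numerals:
  145 contains 1×100 (C)
  45 contains 1×40 (XL)
  5 contains 1×5 (V)

CXLV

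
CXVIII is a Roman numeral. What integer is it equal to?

CXVIII: C=100, X=10, V=5, I=1, I=1, I=1
100 + 10 + 5 + 1 + 1 + 1 = 118

118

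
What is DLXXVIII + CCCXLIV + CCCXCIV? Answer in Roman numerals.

DLXXVIII = 578, CCCXLIV = 344, CCCXCIV = 394
578 + 344 = 922
922 + 394 = 1316

MCCCXVI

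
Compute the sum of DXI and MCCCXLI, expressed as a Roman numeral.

DXI = 511
MCCCXLI = 1341
511 + 1341 = 1852

MDCCCLII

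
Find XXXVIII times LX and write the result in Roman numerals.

XXXVIII = 38
LX = 60
38 × 60 = 2280

MMCCLXXX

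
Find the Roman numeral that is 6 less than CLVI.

CLVI = 156
156 - 6 = 150

CL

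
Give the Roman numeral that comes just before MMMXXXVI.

MMMXXXVI = 3036; previous is 3035

MMMXXXV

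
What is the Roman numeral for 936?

Convert 936 to Roman numerals:
  936 contains 1×900 (CM)
  36 contains 3×10 (XXX)
  6 contains 1×5 (V)
  1 contains 1×1 (I)

CMXXXVI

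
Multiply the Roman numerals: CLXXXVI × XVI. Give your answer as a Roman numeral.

CLXXXVI = 186
XVI = 16
186 × 16 = 2976

MMCMLXXVI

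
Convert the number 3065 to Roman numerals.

Convert 3065 to Roman numerals:
  3065 contains 3×1000 (MMM)
  65 contains 1×50 (L)
  15 contains 1×10 (X)
  5 contains 1×5 (V)

MMMLXV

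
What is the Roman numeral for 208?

Convert 208 to Roman numerals:
  208 contains 2×100 (CC)
  8 contains 1×5 (V)
  3 contains 3×1 (III)

CCVIII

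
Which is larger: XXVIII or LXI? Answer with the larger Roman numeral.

XXVIII = 28
LXI = 61
61 is larger

LXI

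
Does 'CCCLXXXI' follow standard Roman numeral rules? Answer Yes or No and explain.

'CCCLXXXI': Check the rules: uses only the symbols I, V, X, L, C, D, M; no symbol is repeated more than three times in a row; V, L and D each appear at most once; no smaller symbol precedes a larger one (values never increase from left to right). Value: C (100) + C (100) + C (100) + L (50) + X (10) + X (10) + X (10) + I (1) = 381. So it is a valid standard Roman numeral.

Yes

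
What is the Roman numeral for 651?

Convert 651 to Roman numerals:
  651 contains 1×500 (D)
  151 contains 1×100 (C)
  51 contains 1×50 (L)
  1 contains 1×1 (I)

DCLI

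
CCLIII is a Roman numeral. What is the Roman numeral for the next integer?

CCLIII = 253, so the next integer is 253 + 1 = 254

CCLIV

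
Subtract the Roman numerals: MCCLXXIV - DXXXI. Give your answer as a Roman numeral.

MCCLXXIV = 1274
DXXXI = 531
1274 - 531 = 743

DCCXLIII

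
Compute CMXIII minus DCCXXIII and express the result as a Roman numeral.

CMXIII = 913
DCCXXIII = 723
913 - 723 = 190

CXC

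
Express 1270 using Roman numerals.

Convert 1270 to Roman numerals:
  1270 contains 1×1000 (M)
  270 contains 2×100 (CC)
  70 contains 1×50 (L)
  20 contains 2×10 (XX)

MCCLXX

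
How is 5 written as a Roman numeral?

Convert 5 to Roman numerals:
  5 contains 1×5 (V)

V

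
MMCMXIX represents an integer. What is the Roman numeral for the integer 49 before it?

MMCMXIX = 2919
2919 - 49 = 2870

MMDCCCLXX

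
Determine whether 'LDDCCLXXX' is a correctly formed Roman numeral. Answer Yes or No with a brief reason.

'LDDCCLXXX': L should not appear more than once

No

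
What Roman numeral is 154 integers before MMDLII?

MMDLII = 2552
2552 - 154 = 2398

MMCCCXCVIII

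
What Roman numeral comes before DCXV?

DCXV = 615; previous is 614

DCXIV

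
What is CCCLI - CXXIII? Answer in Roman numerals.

CCCLI = 351
CXXIII = 123
351 - 123 = 228

CCXXVIII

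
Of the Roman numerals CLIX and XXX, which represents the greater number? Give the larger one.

CLIX = 159
XXX = 30
159 is larger

CLIX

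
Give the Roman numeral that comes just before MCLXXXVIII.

MCLXXXVIII = 1188, so the previous integer is 1188 - 1 = 1187

MCLXXXVII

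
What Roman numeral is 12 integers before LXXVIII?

LXXVIII = 78
78 - 12 = 66

LXVI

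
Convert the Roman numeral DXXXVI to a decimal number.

DXXXVI: D=500, X=10, X=10, X=10, V=5, I=1
500 + 10 + 10 + 10 + 5 + 1 = 536

536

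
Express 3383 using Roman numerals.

Convert 3383 to Roman numerals:
  3383 contains 3×1000 (MMM)
  383 contains 3×100 (CCC)
  83 contains 1×50 (L)
  33 contains 3×10 (XXX)
  3 contains 3×1 (III)

MMMCCCLXXXIII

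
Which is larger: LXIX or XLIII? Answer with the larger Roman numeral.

LXIX = 69
XLIII = 43
69 is larger

LXIX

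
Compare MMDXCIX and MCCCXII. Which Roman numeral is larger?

MMDXCIX = 2599
MCCCXII = 1312
2599 is larger

MMDXCIX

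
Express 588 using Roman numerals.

Convert 588 to Roman numerals:
  588 contains 1×500 (D)
  88 contains 1×50 (L)
  38 contains 3×10 (XXX)
  8 contains 1×5 (V)
  3 contains 3×1 (III)

DLXXXVIII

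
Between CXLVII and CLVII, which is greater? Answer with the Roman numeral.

CXLVII = 147
CLVII = 157
157 is larger

CLVII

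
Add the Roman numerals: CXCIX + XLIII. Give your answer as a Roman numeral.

CXCIX = 199
XLIII = 43
199 + 43 = 242

CCXLII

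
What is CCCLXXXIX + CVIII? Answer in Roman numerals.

CCCLXXXIX = 389
CVIII = 108
389 + 108 = 497

CDXCVII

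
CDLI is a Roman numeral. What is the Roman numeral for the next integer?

CDLI = 451; next is 452

CDLII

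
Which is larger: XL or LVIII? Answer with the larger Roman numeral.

XL = 40
LVIII = 58
58 is larger

LVIII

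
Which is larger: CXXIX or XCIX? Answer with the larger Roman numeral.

CXXIX = 129
XCIX = 99
129 is larger

CXXIX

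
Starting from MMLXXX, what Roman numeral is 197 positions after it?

MMLXXX = 2080
2080 + 197 = 2277

MMCCLXXVII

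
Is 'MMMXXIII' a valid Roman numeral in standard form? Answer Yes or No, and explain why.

'MMMXXIII': Check the rules: uses only the symbols I, V, X, L, C, D, M; no symbol is repeated more than three times in a row; V, L and D each appear at most once; no smaller symbol precedes a larger one (values never increase from left to right). Value: M (1000) + M (1000) + M (1000) + X (10) + X (10) + I (1) + I (1) + I (1) = 3023. So it is a valid standard Roman numeral.

Yes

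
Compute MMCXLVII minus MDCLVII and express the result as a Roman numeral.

MMCXLVII = 2147
MDCLVII = 1657
2147 - 1657 = 490

CDXC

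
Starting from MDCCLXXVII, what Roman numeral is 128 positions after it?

MDCCLXXVII = 1777
1777 + 128 = 1905

MCMV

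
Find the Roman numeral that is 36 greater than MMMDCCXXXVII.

MMMDCCXXXVII = 3737
3737 + 36 = 3773

MMMDCCLXXIII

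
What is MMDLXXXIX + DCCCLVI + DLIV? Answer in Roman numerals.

MMDLXXXIX = 2589, DCCCLVI = 856, DLIV = 554
2589 + 856 = 3445
3445 + 554 = 3999

MMMCMXCIX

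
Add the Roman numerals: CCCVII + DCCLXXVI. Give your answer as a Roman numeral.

CCCVII = 307
DCCLXXVI = 776
307 + 776 = 1083

MLXXXIII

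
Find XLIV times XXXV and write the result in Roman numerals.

XLIV = 44
XXXV = 35
44 × 35 = 1540

MDXL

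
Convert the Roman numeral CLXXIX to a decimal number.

CLXXIX: C=100, L=50, X=10, X=10, IX=9
100 + 50 + 10 + 10 + 9 = 179

179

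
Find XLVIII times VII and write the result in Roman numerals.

XLVIII = 48
VII = 7
48 × 7 = 336

CCCXXXVI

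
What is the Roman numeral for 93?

Convert 93 to Roman numerals:
  93 contains 1×90 (XC)
  3 contains 3×1 (III)

XCIII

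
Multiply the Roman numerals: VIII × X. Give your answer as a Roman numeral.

VIII = 8
X = 10
8 × 10 = 80

LXXX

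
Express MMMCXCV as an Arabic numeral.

MMMCXCV: M=1000, M=1000, M=1000, C=100, XC=90, V=5
1000 + 1000 + 1000 + 100 + 90 + 5 = 3195

3195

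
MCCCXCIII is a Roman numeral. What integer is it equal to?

MCCCXCIII: M=1000, C=100, C=100, C=100, XC=90, I=1, I=1, I=1
1000 + 100 + 100 + 100 + 90 + 1 + 1 + 1 = 1393

1393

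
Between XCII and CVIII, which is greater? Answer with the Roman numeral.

XCII = 92
CVIII = 108
108 is larger

CVIII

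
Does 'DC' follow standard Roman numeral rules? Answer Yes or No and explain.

'DC': Check the rules: uses only the symbols I, V, X, L, C, D, M; no symbol is repeated more than three times in a row; V, L and D each appear at most once; no smaller symbol precedes a larger one (values never increase from left to right). Value: D (500) + C (100) = 600. So it is a valid standard Roman numeral.

Yes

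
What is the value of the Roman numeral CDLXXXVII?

CDLXXXVII: CD=400, L=50, X=10, X=10, X=10, V=5, I=1, I=1
400 + 50 + 10 + 10 + 10 + 5 + 1 + 1 = 487

487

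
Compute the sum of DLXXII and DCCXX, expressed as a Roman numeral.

DLXXII = 572
DCCXX = 720
572 + 720 = 1292

MCCXCII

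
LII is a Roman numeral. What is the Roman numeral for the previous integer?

LII = 52, so the previous integer is 52 - 1 = 51

LI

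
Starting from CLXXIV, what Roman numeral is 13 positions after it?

CLXXIV = 174
174 + 13 = 187

CLXXXVII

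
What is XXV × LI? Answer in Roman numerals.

XXV = 25
LI = 51
25 × 51 = 1275

MCCLXXV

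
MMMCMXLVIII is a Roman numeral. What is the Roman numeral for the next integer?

MMMCMXLVIII = 3948, so the next integer is 3948 + 1 = 3949

MMMCMXLIX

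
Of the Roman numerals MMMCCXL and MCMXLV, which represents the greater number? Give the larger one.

MMMCCXL = 3240
MCMXLV = 1945
3240 is larger

MMMCCXL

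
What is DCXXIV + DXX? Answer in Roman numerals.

DCXXIV = 624
DXX = 520
624 + 520 = 1144

MCXLIV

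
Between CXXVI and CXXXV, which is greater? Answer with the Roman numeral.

CXXVI = 126
CXXXV = 135
135 is larger

CXXXV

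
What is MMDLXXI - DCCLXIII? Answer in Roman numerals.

MMDLXXI = 2571
DCCLXIII = 763
2571 - 763 = 1808

MDCCCVIII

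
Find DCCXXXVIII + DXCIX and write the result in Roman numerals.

DCCXXXVIII = 738
DXCIX = 599
738 + 599 = 1337

MCCCXXXVII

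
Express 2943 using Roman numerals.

Convert 2943 to Roman numerals:
  2943 contains 2×1000 (MM)
  943 contains 1×900 (CM)
  43 contains 1×40 (XL)
  3 contains 3×1 (III)

MMCMXLIII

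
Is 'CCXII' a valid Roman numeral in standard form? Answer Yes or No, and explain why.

'CCXII': Check the rules: uses only the symbols I, V, X, L, C, D, M; no symbol is repeated more than three times in a row; V, L and D each appear at most once; no smaller symbol precedes a larger one (values never increase from left to right). Value: C (100) + C (100) + X (10) + I (1) + I (1) = 212. So it is a valid standard Roman numeral.

Yes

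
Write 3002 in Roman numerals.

Convert 3002 to Roman numerals:
  3002 contains 3×1000 (MMM)
  2 contains 2×1 (II)

MMMII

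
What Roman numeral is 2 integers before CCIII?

CCIII = 203
203 - 2 = 201

CCI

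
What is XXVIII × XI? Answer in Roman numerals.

XXVIII = 28
XI = 11
28 × 11 = 308

CCCVIII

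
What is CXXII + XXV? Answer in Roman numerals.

CXXII = 122
XXV = 25
122 + 25 = 147

CXLVII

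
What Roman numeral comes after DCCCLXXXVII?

DCCCLXXXVII = 887; next is 888

DCCCLXXXVIII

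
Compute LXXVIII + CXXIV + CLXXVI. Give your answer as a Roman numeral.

LXXVIII = 78, CXXIV = 124, CLXXVI = 176
78 + 124 = 202
202 + 176 = 378

CCCLXXVIII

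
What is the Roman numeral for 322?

Convert 322 to Roman numerals:
  322 contains 3×100 (CCC)
  22 contains 2×10 (XX)
  2 contains 2×1 (II)

CCCXXII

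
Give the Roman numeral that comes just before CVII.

CVII = 107, so the previous integer is 107 - 1 = 106

CVI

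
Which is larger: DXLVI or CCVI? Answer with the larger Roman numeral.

DXLVI = 546
CCVI = 206
546 is larger

DXLVI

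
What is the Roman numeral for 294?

Convert 294 to Roman numerals:
  294 contains 2×100 (CC)
  94 contains 1×90 (XC)
  4 contains 1×4 (IV)

CCXCIV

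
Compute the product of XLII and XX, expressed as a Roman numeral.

XLII = 42
XX = 20
42 × 20 = 840

DCCCXL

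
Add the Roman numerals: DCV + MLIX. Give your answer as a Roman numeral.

DCV = 605
MLIX = 1059
605 + 1059 = 1664

MDCLXIV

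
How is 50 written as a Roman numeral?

Convert 50 to Roman numerals:
  50 contains 1×50 (L)

L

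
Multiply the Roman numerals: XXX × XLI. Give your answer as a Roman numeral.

XXX = 30
XLI = 41
30 × 41 = 1230

MCCXXX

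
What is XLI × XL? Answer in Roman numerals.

XLI = 41
XL = 40
41 × 40 = 1640

MDCXL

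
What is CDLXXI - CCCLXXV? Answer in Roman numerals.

CDLXXI = 471
CCCLXXV = 375
471 - 375 = 96

XCVI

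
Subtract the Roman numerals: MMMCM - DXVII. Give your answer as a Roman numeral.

MMMCM = 3900
DXVII = 517
3900 - 517 = 3383

MMMCCCLXXXIII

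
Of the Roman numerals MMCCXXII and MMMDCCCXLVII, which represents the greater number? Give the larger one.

MMCCXXII = 2222
MMMDCCCXLVII = 3847
3847 is larger

MMMDCCCXLVII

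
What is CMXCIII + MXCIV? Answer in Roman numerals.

CMXCIII = 993
MXCIV = 1094
993 + 1094 = 2087

MMLXXXVII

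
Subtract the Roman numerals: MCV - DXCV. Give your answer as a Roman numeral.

MCV = 1105
DXCV = 595
1105 - 595 = 510

DX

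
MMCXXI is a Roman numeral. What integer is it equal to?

MMCXXI: M=1000, M=1000, C=100, X=10, X=10, I=1
1000 + 1000 + 100 + 10 + 10 + 1 = 2121

2121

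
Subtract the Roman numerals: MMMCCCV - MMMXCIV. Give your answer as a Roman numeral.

MMMCCCV = 3305
MMMXCIV = 3094
3305 - 3094 = 211

CCXI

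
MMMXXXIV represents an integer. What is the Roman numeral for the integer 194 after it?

MMMXXXIV = 3034
3034 + 194 = 3228

MMMCCXXVIII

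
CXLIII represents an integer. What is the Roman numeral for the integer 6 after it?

CXLIII = 143
143 + 6 = 149

CXLIX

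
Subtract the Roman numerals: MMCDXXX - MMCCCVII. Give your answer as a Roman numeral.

MMCDXXX = 2430
MMCCCVII = 2307
2430 - 2307 = 123

CXXIII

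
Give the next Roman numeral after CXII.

CXII = 112; next is 113

CXIII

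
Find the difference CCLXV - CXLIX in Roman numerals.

CCLXV = 265
CXLIX = 149
265 - 149 = 116

CXVI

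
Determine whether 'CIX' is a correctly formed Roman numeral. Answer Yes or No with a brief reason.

'CIX': Check the rules: uses only the symbols I, V, X, L, C, D, M; no symbol is repeated more than three times in a row; V, L and D each appear at most once; the only place a smaller symbol precedes a larger one is the allowed subtractive pair IX, the symbol right after such a pair (if any) is smaller than the pair's first symbol, and otherwise the values never increase from left to right. Value: C (100) + IX (9) = 109. So it is a valid standard Roman numeral.

Yes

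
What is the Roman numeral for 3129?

Convert 3129 to Roman numerals:
  3129 contains 3×1000 (MMM)
  129 contains 1×100 (C)
  29 contains 2×10 (XX)
  9 contains 1×9 (IX)

MMMCXXIX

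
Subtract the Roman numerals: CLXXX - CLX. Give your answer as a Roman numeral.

CLXXX = 180
CLX = 160
180 - 160 = 20

XX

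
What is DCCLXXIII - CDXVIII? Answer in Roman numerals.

DCCLXXIII = 773
CDXVIII = 418
773 - 418 = 355

CCCLV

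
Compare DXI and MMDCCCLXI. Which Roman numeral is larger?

DXI = 511
MMDCCCLXI = 2861
2861 is larger

MMDCCCLXI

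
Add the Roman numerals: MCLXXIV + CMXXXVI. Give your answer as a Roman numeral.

MCLXXIV = 1174
CMXXXVI = 936
1174 + 936 = 2110

MMCX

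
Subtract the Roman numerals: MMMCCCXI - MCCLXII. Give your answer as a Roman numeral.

MMMCCCXI = 3311
MCCLXII = 1262
3311 - 1262 = 2049

MMXLIX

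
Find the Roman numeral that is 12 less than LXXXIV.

LXXXIV = 84
84 - 12 = 72

LXXII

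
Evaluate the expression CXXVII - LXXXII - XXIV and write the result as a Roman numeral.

CXXVII = 127, LXXXII = 82, XXIV = 24
127 - 82 = 45
45 - 24 = 21

XXI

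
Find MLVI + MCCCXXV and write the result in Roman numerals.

MLVI = 1056
MCCCXXV = 1325
1056 + 1325 = 2381

MMCCCLXXXI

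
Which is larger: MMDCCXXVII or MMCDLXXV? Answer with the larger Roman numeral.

MMDCCXXVII = 2727
MMCDLXXV = 2475
2727 is larger

MMDCCXXVII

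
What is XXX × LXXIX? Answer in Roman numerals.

XXX = 30
LXXIX = 79
30 × 79 = 2370

MMCCCLXX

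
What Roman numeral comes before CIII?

CIII = 103; previous is 102

CII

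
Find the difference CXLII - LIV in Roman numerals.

CXLII = 142
LIV = 54
142 - 54 = 88

LXXXVIII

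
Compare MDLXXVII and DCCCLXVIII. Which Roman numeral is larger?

MDLXXVII = 1577
DCCCLXVIII = 868
1577 is larger

MDLXXVII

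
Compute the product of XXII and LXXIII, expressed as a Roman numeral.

XXII = 22
LXXIII = 73
22 × 73 = 1606

MDCVI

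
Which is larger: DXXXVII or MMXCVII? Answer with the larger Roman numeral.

DXXXVII = 537
MMXCVII = 2097
2097 is larger

MMXCVII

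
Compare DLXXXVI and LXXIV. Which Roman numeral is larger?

DLXXXVI = 586
LXXIV = 74
586 is larger

DLXXXVI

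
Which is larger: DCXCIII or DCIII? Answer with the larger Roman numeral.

DCXCIII = 693
DCIII = 603
693 is larger

DCXCIII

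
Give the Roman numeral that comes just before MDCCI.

MDCCI = 1701; previous is 1700

MDCC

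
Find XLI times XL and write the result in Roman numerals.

XLI = 41
XL = 40
41 × 40 = 1640

MDCXL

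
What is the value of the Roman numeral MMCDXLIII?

MMCDXLIII: M=1000, M=1000, CD=400, XL=40, I=1, I=1, I=1
1000 + 1000 + 400 + 40 + 1 + 1 + 1 = 2443

2443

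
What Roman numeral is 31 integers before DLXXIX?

DLXXIX = 579
579 - 31 = 548

DXLVIII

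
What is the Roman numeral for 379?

Convert 379 to Roman numerals:
  379 contains 3×100 (CCC)
  79 contains 1×50 (L)
  29 contains 2×10 (XX)
  9 contains 1×9 (IX)

CCCLXXIX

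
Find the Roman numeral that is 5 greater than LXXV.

LXXV = 75
75 + 5 = 80

LXXX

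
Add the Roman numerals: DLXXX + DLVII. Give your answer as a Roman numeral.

DLXXX = 580
DLVII = 557
580 + 557 = 1137

MCXXXVII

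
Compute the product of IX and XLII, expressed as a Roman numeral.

IX = 9
XLII = 42
9 × 42 = 378

CCCLXXVIII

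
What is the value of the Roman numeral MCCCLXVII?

MCCCLXVII: M=1000, C=100, C=100, C=100, L=50, X=10, V=5, I=1, I=1
1000 + 100 + 100 + 100 + 50 + 10 + 5 + 1 + 1 = 1367

1367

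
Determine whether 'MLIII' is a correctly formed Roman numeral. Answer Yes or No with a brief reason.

'MLIII': Check the rules: uses only the symbols I, V, X, L, C, D, M; no symbol is repeated more than three times in a row; V, L and D each appear at most once; no smaller symbol precedes a larger one (values never increase from left to right). Value: M (1000) + L (50) + I (1) + I (1) + I (1) = 1053. So it is a valid standard Roman numeral.

Yes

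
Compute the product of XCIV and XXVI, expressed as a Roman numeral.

XCIV = 94
XXVI = 26
94 × 26 = 2444

MMCDXLIV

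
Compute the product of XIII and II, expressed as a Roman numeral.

XIII = 13
II = 2
13 × 2 = 26

XXVI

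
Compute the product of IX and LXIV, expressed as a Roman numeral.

IX = 9
LXIV = 64
9 × 64 = 576

DLXXVI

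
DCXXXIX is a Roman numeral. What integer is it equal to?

DCXXXIX: D=500, C=100, X=10, X=10, X=10, IX=9
500 + 100 + 10 + 10 + 10 + 9 = 639

639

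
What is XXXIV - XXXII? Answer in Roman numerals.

XXXIV = 34
XXXII = 32
34 - 32 = 2

II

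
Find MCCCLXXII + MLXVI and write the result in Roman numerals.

MCCCLXXII = 1372
MLXVI = 1066
1372 + 1066 = 2438

MMCDXXXVIII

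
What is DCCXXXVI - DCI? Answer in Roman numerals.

DCCXXXVI = 736
DCI = 601
736 - 601 = 135

CXXXV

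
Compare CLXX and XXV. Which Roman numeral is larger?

CLXX = 170
XXV = 25
170 is larger

CLXX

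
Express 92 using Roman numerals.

Convert 92 to Roman numerals:
  92 contains 1×90 (XC)
  2 contains 2×1 (II)

XCII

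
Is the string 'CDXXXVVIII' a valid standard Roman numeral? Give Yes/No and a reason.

'CDXXXVVIII': V should not appear more than once

No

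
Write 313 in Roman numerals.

Convert 313 to Roman numerals:
  313 contains 3×100 (CCC)
  13 contains 1×10 (X)
  3 contains 3×1 (III)

CCCXIII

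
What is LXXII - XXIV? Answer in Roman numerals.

LXXII = 72
XXIV = 24
72 - 24 = 48

XLVIII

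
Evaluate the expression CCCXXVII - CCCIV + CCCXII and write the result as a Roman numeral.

CCCXXVII = 327, CCCIV = 304, CCCXII = 312
327 - 304 = 23
23 + 312 = 335

CCCXXXV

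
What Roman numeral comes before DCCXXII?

DCCXXII = 722; previous is 721

DCCXXI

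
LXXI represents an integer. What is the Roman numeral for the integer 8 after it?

LXXI = 71
71 + 8 = 79

LXXIX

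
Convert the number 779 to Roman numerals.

Convert 779 to Roman numerals:
  779 contains 1×500 (D)
  279 contains 2×100 (CC)
  79 contains 1×50 (L)
  29 contains 2×10 (XX)
  9 contains 1×9 (IX)

DCCLXXIX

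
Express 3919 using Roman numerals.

Convert 3919 to Roman numerals:
  3919 contains 3×1000 (MMM)
  919 contains 1×900 (CM)
  19 contains 1×10 (X)
  9 contains 1×9 (IX)

MMMCMXIX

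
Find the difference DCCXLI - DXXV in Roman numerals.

DCCXLI = 741
DXXV = 525
741 - 525 = 216

CCXVI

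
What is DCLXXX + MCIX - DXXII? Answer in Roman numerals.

DCLXXX = 680, MCIX = 1109, DXXII = 522
680 + 1109 = 1789
1789 - 522 = 1267

MCCLXVII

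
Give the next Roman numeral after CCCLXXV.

CCCLXXV = 375; next is 376

CCCLXXVI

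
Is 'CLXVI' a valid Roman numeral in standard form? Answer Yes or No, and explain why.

'CLXVI': Check the rules: uses only the symbols I, V, X, L, C, D, M; no symbol is repeated more than three times in a row; V, L and D each appear at most once; no smaller symbol precedes a larger one (values never increase from left to right). Value: C (100) + L (50) + X (10) + V (5) + I (1) = 166. So it is a valid standard Roman numeral.

Yes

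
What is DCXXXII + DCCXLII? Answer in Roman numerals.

DCXXXII = 632
DCCXLII = 742
632 + 742 = 1374

MCCCLXXIV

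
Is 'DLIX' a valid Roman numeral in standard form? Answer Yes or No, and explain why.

'DLIX': Check the rules: uses only the symbols I, V, X, L, C, D, M; no symbol is repeated more than three times in a row; V, L and D each appear at most once; the only place a smaller symbol precedes a larger one is the allowed subtractive pair IX, the symbol right after such a pair (if any) is smaller than the pair's first symbol, and otherwise the values never increase from left to right. Value: D (500) + L (50) + IX (9) = 559. So it is a valid standard Roman numeral.

Yes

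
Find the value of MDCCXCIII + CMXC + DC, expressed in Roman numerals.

MDCCXCIII = 1793, CMXC = 990, DC = 600
1793 + 990 = 2783
2783 + 600 = 3383

MMMCCCLXXXIII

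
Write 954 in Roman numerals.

Convert 954 to Roman numerals:
  954 contains 1×900 (CM)
  54 contains 1×50 (L)
  4 contains 1×4 (IV)

CMLIV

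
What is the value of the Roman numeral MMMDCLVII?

MMMDCLVII: M=1000, M=1000, M=1000, D=500, C=100, L=50, V=5, I=1, I=1
1000 + 1000 + 1000 + 500 + 100 + 50 + 5 + 1 + 1 = 3657

3657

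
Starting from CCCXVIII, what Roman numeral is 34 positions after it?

CCCXVIII = 318
318 + 34 = 352

CCCLII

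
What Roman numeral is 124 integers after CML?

CML = 950
950 + 124 = 1074

MLXXIV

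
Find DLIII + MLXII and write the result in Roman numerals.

DLIII = 553
MLXII = 1062
553 + 1062 = 1615

MDCXV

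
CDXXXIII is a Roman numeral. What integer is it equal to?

CDXXXIII: CD=400, X=10, X=10, X=10, I=1, I=1, I=1
400 + 10 + 10 + 10 + 1 + 1 + 1 = 433

433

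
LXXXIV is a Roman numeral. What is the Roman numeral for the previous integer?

LXXXIV = 84, so the previous integer is 84 - 1 = 83

LXXXIII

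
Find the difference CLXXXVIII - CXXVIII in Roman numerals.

CLXXXVIII = 188
CXXVIII = 128
188 - 128 = 60

LX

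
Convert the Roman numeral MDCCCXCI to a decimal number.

MDCCCXCI: M=1000, D=500, C=100, C=100, C=100, XC=90, I=1
1000 + 500 + 100 + 100 + 100 + 90 + 1 = 1891

1891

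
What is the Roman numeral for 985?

Convert 985 to Roman numerals:
  985 contains 1×900 (CM)
  85 contains 1×50 (L)
  35 contains 3×10 (XXX)
  5 contains 1×5 (V)

CMLXXXV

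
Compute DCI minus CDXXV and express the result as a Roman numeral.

DCI = 601
CDXXV = 425
601 - 425 = 176

CLXXVI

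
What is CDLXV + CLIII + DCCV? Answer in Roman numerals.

CDLXV = 465, CLIII = 153, DCCV = 705
465 + 153 = 618
618 + 705 = 1323

MCCCXXIII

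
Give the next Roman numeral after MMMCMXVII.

MMMCMXVII = 3917, so the next integer is 3917 + 1 = 3918

MMMCMXVIII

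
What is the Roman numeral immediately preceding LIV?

LIV = 54, so the previous integer is 54 - 1 = 53

LIII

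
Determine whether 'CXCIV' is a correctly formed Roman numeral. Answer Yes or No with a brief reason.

'CXCIV': Check the rules: uses only the symbols I, V, X, L, C, D, M; no symbol is repeated more than three times in a row; V, L and D each appear at most once; the only places a smaller symbol precedes a larger one are the allowed subtractive pairs XC, IV, the symbol right after such a pair (if any) is smaller than the pair's first symbol, and otherwise the values never increase from left to right. Value: C (100) + XC (90) + IV (4) = 194. So it is a valid standard Roman numeral.

Yes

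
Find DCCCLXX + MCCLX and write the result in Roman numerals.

DCCCLXX = 870
MCCLX = 1260
870 + 1260 = 2130

MMCXXX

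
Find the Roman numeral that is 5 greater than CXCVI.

CXCVI = 196
196 + 5 = 201

CCI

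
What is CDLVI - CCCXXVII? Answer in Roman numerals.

CDLVI = 456
CCCXXVII = 327
456 - 327 = 129

CXXIX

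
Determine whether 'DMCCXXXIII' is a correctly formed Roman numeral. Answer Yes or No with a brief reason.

'DMCCXXXIII': Invalid subtractive combination: DM

No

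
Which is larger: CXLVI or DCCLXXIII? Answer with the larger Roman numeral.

CXLVI = 146
DCCLXXIII = 773
773 is larger

DCCLXXIII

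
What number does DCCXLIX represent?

DCCXLIX: D=500, C=100, C=100, XL=40, IX=9
500 + 100 + 100 + 40 + 9 = 749

749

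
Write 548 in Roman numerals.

Convert 548 to Roman numerals:
  548 contains 1×500 (D)
  48 contains 1×40 (XL)
  8 contains 1×5 (V)
  3 contains 3×1 (III)

DXLVIII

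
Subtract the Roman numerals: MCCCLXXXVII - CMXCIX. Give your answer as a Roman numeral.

MCCCLXXXVII = 1387
CMXCIX = 999
1387 - 999 = 388

CCCLXXXVIII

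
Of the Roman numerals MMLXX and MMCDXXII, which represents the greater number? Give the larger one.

MMLXX = 2070
MMCDXXII = 2422
2422 is larger

MMCDXXII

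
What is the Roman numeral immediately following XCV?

XCV = 95; next is 96

XCVI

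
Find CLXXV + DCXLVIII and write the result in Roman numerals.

CLXXV = 175
DCXLVIII = 648
175 + 648 = 823

DCCCXXIII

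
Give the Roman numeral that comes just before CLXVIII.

CLXVIII = 168, so the previous integer is 168 - 1 = 167

CLXVII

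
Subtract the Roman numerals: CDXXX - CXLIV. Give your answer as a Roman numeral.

CDXXX = 430
CXLIV = 144
430 - 144 = 286

CCLXXXVI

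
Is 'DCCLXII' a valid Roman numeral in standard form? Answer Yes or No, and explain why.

'DCCLXII': Check the rules: uses only the symbols I, V, X, L, C, D, M; no symbol is repeated more than three times in a row; V, L and D each appear at most once; no smaller symbol precedes a larger one (values never increase from left to right). Value: D (500) + C (100) + C (100) + L (50) + X (10) + I (1) + I (1) = 762. So it is a valid standard Roman numeral.

Yes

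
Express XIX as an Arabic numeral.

XIX: X=10, IX=9
10 + 9 = 19

19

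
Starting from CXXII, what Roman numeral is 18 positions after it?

CXXII = 122
122 + 18 = 140

CXL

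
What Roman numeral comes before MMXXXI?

MMXXXI = 2031; previous is 2030

MMXXX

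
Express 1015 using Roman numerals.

Convert 1015 to Roman numerals:
  1015 contains 1×1000 (M)
  15 contains 1×10 (X)
  5 contains 1×5 (V)

MXV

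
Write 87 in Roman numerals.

Convert 87 to Roman numerals:
  87 contains 1×50 (L)
  37 contains 3×10 (XXX)
  7 contains 1×5 (V)
  2 contains 2×1 (II)

LXXXVII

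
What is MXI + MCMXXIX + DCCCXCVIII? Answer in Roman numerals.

MXI = 1011, MCMXXIX = 1929, DCCCXCVIII = 898
1011 + 1929 = 2940
2940 + 898 = 3838

MMMDCCCXXXVIII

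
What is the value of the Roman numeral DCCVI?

DCCVI: D=500, C=100, C=100, V=5, I=1
500 + 100 + 100 + 5 + 1 = 706

706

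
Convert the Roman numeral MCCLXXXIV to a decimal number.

MCCLXXXIV: M=1000, C=100, C=100, L=50, X=10, X=10, X=10, IV=4
1000 + 100 + 100 + 50 + 10 + 10 + 10 + 4 = 1284

1284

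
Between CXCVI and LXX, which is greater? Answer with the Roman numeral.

CXCVI = 196
LXX = 70
196 is larger

CXCVI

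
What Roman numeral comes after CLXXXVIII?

CLXXXVIII = 188; next is 189

CLXXXIX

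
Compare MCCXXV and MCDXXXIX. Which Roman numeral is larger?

MCCXXV = 1225
MCDXXXIX = 1439
1439 is larger

MCDXXXIX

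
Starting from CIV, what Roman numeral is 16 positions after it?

CIV = 104
104 + 16 = 120

CXX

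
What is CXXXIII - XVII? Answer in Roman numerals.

CXXXIII = 133
XVII = 17
133 - 17 = 116

CXVI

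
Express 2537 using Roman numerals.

Convert 2537 to Roman numerals:
  2537 contains 2×1000 (MM)
  537 contains 1×500 (D)
  37 contains 3×10 (XXX)
  7 contains 1×5 (V)
  2 contains 2×1 (II)

MMDXXXVII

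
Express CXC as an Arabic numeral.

CXC: C=100, XC=90
100 + 90 = 190

190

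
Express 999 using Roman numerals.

Convert 999 to Roman numerals:
  999 contains 1×900 (CM)
  99 contains 1×90 (XC)
  9 contains 1×9 (IX)

CMXCIX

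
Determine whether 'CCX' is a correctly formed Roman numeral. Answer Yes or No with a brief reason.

'CCX': Check the rules: uses only the symbols I, V, X, L, C, D, M; no symbol is repeated more than three times in a row; V, L and D each appear at most once; no smaller symbol precedes a larger one (values never increase from left to right). Value: C (100) + C (100) + X (10) = 210. So it is a valid standard Roman numeral.

Yes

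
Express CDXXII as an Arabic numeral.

CDXXII: CD=400, X=10, X=10, I=1, I=1
400 + 10 + 10 + 1 + 1 = 422

422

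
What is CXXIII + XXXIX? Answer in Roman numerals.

CXXIII = 123
XXXIX = 39
123 + 39 = 162

CLXII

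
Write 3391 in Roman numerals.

Convert 3391 to Roman numerals:
  3391 contains 3×1000 (MMM)
  391 contains 3×100 (CCC)
  91 contains 1×90 (XC)
  1 contains 1×1 (I)

MMMCCCXCI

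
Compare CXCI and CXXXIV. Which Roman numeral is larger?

CXCI = 191
CXXXIV = 134
191 is larger

CXCI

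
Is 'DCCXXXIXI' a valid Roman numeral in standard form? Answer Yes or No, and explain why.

'DCCXXXIXI': I cannot come right after the subtractive pair IX: once I is subtracted in IX, the next symbol must be smaller than I

No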